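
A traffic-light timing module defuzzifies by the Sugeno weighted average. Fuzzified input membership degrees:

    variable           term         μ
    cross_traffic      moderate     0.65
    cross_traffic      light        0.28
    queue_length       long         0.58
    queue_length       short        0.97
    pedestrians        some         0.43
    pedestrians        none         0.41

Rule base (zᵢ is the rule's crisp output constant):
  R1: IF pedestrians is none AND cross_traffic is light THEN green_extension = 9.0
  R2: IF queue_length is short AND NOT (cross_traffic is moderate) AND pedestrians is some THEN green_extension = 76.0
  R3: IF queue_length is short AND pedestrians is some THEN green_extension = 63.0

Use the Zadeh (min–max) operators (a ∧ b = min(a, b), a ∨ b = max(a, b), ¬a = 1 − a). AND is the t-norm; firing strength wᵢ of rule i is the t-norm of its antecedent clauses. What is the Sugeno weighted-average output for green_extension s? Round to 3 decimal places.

53.028

R1 (z=9.0): none=0.41, light=0.28; AND[min(a, b)] → w = 0.28
R2 (z=76.0): short=0.97, ¬moderate=1−0.65=0.35, some=0.43; AND[min(a, b)] → w = 0.35
R3 (z=63.0): short=0.97, some=0.43; AND[min(a, b)] → w = 0.43
Weighted average = (0.28·9.0 + 0.35·76.0 + 0.43·63.0) / (0.28 + 0.35 + 0.43)
  = 56.2100 / 1.0600 = 53.028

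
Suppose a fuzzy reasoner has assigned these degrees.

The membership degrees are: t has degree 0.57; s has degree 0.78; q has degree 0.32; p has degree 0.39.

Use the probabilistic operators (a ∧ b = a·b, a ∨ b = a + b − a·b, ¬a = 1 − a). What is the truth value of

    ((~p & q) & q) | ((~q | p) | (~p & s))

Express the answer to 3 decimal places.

0.904

~p = 1 − 0.3900 = 0.6100
~p & q = a·b on (0.6100, 0.3200) = 0.1952
(~p & q) & q = a·b on (0.1952, 0.3200) = 0.0625
~q = 1 − 0.3200 = 0.6800
~q | p = a + b − a·b on (0.6800, 0.3900) = 0.8048
~p = 1 − 0.3900 = 0.6100
~p & s = a·b on (0.6100, 0.7800) = 0.4758
(~q | p) | (~p & s) = a + b − a·b on (0.8048, 0.4758) = 0.8977
((~p & q) & q) | ((~q | p) | (~p & s)) = a + b − a·b on (0.0625, 0.8977) = 0.9041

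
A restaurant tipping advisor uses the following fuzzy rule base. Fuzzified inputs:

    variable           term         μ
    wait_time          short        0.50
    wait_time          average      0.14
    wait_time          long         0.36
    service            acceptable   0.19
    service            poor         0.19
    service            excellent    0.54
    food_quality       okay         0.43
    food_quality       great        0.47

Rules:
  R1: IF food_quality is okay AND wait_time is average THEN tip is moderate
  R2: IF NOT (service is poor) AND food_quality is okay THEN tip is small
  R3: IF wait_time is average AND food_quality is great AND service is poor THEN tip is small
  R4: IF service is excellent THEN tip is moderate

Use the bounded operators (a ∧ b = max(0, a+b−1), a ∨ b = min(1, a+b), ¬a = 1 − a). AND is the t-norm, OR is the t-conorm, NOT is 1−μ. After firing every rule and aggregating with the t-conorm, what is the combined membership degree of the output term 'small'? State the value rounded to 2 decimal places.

0.24

R1: okay=0.43, average=0.14; AND[max(0, a+b−1)] → w = 0.00
R2: ¬poor=1−0.19=0.81, okay=0.43; AND[max(0, a+b−1)] → w = 0.24
R3: average=0.14, great=0.47, poor=0.19; AND[max(0, a+b−1)] → w = 0.00
R4: excellent=0.54 → w = 0.54
Rules with consequent 'small': {R2, R3} → strengths 0.24, 0.00
Aggregate via t-conorm [min(1, a+b)]: 0.24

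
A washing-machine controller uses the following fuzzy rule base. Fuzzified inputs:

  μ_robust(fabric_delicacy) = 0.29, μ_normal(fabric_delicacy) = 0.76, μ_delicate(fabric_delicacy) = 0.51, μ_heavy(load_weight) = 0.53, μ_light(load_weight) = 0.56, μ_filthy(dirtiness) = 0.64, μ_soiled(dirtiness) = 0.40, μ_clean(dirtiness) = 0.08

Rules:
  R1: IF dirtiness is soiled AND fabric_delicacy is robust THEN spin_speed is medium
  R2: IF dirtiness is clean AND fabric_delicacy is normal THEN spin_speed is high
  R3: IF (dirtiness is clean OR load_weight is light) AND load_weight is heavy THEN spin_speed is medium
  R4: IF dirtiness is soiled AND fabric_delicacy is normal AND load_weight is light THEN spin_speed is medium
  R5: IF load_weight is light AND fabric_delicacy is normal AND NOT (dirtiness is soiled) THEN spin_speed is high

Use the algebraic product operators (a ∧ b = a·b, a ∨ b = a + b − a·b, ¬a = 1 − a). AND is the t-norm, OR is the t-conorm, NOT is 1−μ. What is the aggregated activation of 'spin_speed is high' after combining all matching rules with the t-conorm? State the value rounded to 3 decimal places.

0.301

R1: soiled=0.40, robust=0.29; AND[a·b] → w = 0.1160
R2: clean=0.08, normal=0.76; AND[a·b] → w = 0.0608
R3: (clean=0.08 OR light=0.56) = 0.5952; AND[a·b] with heavy=0.53 → w = 0.3155
R4: soiled=0.40, normal=0.76, light=0.56; AND[a·b] → w = 0.1702
R5: light=0.56, normal=0.76, ¬soiled=1−0.40=0.60; AND[a·b] → w = 0.2554
Rules with consequent 'high': {R2, R5} → strengths 0.0608, 0.2554
Aggregate via t-conorm [a + b − a·b]: 0.3006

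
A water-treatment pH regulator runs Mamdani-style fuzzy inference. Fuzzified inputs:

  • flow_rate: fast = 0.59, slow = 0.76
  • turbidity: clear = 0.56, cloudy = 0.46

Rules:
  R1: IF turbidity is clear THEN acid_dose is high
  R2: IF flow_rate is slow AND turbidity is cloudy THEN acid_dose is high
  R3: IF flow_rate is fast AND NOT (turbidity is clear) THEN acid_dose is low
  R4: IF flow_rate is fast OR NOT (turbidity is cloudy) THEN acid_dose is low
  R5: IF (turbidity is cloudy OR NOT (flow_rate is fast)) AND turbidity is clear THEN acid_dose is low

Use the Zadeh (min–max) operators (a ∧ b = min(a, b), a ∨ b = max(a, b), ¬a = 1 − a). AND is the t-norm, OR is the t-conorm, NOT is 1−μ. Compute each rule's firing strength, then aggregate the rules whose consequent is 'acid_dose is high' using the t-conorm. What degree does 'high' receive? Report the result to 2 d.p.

0.56

R1: clear=0.56 → w = 0.56
R2: slow=0.76, cloudy=0.46; AND[min(a, b)] → w = 0.46
R3: fast=0.59, ¬clear=1−0.56=0.44; AND[min(a, b)] → w = 0.44
R4: fast=0.59, ¬cloudy=1−0.46=0.54; OR[max(a, b)] → w = 0.59
R5: (cloudy=0.46 OR ¬fast=1−0.59=0.41) = 0.46; AND[min(a, b)] with clear=0.56 → w = 0.46
Rules with consequent 'high': {R1, R2} → strengths 0.56, 0.46
Aggregate via t-conorm [max(a, b)]: 0.56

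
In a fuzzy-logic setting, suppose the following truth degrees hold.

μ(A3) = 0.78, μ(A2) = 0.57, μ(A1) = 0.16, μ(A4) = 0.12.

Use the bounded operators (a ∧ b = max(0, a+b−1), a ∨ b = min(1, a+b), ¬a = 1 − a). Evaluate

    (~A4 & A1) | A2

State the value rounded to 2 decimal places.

0.61

~A4 = 1 − 0.12 = 0.88
~A4 & A1 = max(0, a+b−1) on (0.88, 0.16) = 0.04
(~A4 & A1) | A2 = min(1, a+b) on (0.04, 0.57) = 0.61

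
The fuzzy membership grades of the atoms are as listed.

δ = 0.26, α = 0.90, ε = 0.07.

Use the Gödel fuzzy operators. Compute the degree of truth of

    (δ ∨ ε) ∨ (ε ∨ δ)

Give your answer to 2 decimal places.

δ ∨ ε = max(a, b) on (0.26, 0.07) = 0.26
ε ∨ δ = max(a, b) on (0.07, 0.26) = 0.26
(δ ∨ ε) ∨ (ε ∨ δ) = max(a, b) on (0.26, 0.26) = 0.26

0.26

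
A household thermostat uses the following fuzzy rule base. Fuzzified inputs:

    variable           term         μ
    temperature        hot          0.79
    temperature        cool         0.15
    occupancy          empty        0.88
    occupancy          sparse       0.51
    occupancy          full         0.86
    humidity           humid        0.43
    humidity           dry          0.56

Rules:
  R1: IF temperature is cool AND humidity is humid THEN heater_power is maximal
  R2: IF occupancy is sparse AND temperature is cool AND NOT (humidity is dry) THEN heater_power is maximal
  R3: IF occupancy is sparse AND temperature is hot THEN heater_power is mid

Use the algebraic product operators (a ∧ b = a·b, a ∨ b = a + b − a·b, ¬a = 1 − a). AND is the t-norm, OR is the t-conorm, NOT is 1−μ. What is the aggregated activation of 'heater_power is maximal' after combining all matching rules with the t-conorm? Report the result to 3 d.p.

0.096

R1: cool=0.15, humid=0.43; AND[a·b] → w = 0.0645
R2: sparse=0.51, cool=0.15, ¬dry=1−0.56=0.44; AND[a·b] → w = 0.0337
R3: sparse=0.51, hot=0.79; AND[a·b] → w = 0.4029
Rules with consequent 'maximal': {R1, R2} → strengths 0.0645, 0.0337
Aggregate via t-conorm [a + b − a·b]: 0.0960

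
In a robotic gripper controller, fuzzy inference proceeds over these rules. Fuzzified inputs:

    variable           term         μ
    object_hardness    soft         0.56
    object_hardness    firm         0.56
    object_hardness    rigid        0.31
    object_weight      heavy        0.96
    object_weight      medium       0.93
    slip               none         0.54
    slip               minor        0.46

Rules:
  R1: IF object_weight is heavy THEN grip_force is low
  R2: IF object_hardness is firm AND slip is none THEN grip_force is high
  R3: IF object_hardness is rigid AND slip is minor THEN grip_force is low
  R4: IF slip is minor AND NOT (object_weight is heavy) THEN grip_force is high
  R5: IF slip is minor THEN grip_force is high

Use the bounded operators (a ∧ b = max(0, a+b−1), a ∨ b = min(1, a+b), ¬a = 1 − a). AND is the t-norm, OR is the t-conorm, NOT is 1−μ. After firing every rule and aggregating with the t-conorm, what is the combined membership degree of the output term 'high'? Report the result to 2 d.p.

0.56

R1: heavy=0.96 → w = 0.96
R2: firm=0.56, none=0.54; AND[max(0, a+b−1)] → w = 0.10
R3: rigid=0.31, minor=0.46; AND[max(0, a+b−1)] → w = 0.00
R4: minor=0.46, ¬heavy=1−0.96=0.04; AND[max(0, a+b−1)] → w = 0.00
R5: minor=0.46 → w = 0.46
Rules with consequent 'high': {R2, R4, R5} → strengths 0.10, 0.00, 0.46
Aggregate via t-conorm [min(1, a+b)]: 0.56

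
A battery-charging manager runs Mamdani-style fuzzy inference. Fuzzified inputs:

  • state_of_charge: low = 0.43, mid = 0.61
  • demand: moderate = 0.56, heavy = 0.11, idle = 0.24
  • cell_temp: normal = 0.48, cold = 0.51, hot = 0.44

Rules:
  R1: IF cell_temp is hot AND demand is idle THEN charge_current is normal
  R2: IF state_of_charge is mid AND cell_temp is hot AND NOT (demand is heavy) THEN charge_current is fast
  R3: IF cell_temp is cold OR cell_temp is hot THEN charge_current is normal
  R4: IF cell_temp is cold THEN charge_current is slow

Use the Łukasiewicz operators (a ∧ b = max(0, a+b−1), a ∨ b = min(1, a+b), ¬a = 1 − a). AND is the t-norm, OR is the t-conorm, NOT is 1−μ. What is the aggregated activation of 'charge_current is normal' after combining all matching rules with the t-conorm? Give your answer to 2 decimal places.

R1: hot=0.44, idle=0.24; AND[max(0, a+b−1)] → w = 0.00
R2: mid=0.61, hot=0.44, ¬heavy=1−0.11=0.89; AND[max(0, a+b−1)] → w = 0.00
R3: cold=0.51, hot=0.44; OR[min(1, a+b)] → w = 0.95
R4: cold=0.51 → w = 0.51
Rules with consequent 'normal': {R1, R3} → strengths 0.00, 0.95
Aggregate via t-conorm [min(1, a+b)]: 0.95

0.95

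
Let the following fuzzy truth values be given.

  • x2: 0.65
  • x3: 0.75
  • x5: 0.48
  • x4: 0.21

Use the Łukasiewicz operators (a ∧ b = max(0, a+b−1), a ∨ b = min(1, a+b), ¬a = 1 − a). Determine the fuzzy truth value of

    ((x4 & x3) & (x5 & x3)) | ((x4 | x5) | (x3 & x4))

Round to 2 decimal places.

x4 & x3 = max(0, a+b−1) on (0.21, 0.75) = 0.00
x5 & x3 = max(0, a+b−1) on (0.48, 0.75) = 0.23
(x4 & x3) & (x5 & x3) = max(0, a+b−1) on (0.00, 0.23) = 0.00
x4 | x5 = min(1, a+b) on (0.21, 0.48) = 0.69
x3 & x4 = max(0, a+b−1) on (0.75, 0.21) = 0.00
(x4 | x5) | (x3 & x4) = min(1, a+b) on (0.69, 0.00) = 0.69
((x4 & x3) & (x5 & x3)) | ((x4 | x5) | (x3 & x4)) = min(1, a+b) on (0.00, 0.69) = 0.69

0.69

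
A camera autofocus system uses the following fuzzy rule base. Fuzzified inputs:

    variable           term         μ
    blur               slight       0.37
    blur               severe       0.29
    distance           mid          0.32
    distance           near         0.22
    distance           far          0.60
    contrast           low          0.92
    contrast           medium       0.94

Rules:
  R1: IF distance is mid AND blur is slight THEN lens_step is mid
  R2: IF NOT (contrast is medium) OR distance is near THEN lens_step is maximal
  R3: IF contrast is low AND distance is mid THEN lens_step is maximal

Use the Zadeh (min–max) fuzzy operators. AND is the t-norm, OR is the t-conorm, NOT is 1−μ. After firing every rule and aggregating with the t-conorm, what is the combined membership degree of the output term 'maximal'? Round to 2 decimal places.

0.32

R1: mid=0.32, slight=0.37; AND[min(a, b)] → w = 0.32
R2: ¬medium=1−0.94=0.06, near=0.22; OR[max(a, b)] → w = 0.22
R3: low=0.92, mid=0.32; AND[min(a, b)] → w = 0.32
Rules with consequent 'maximal': {R2, R3} → strengths 0.22, 0.32
Aggregate via t-conorm [max(a, b)]: 0.32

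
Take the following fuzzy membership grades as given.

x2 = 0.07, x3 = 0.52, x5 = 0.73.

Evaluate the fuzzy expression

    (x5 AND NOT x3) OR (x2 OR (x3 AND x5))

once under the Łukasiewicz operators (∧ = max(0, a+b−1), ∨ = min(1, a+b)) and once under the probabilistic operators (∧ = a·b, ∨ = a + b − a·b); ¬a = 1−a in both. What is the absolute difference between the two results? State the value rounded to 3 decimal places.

0.095

Under Łukasiewicz:
  NOT x3 = 1 − 0.52 = 0.48
  x5 AND NOT x3 = max(0, a+b−1) on (0.73, 0.48) = 0.21
  x3 AND x5 = max(0, a+b−1) on (0.52, 0.73) = 0.25
  x2 OR (x3 AND x5) = min(1, a+b) on (0.07, 0.25) = 0.32
  (x5 AND NOT x3) OR (x2 OR (x3 AND x5)) = min(1, a+b) on (0.21, 0.32) = 0.53
  → value = 0.5300
Under probabilistic:
  NOT x3 = 1 − 0.5200 = 0.4800
  x5 AND NOT x3 = a·b on (0.7300, 0.4800) = 0.3504
  x3 AND x5 = a·b on (0.5200, 0.7300) = 0.3796
  x2 OR (x3 AND x5) = a + b − a·b on (0.0700, 0.3796) = 0.4230
  (x5 AND NOT x3) OR (x2 OR (x3 AND x5)) = a + b − a·b on (0.3504, 0.4230) = 0.6252
  → value = 0.6252
|0.5300 − 0.6252| = 0.095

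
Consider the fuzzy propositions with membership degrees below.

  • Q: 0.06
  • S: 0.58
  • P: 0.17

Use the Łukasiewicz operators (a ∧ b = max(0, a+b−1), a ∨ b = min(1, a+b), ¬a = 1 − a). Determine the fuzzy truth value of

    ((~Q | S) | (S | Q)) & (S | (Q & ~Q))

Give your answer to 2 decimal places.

0.58

~Q = 1 − 0.06 = 0.94
~Q | S = min(1, a+b) on (0.94, 0.58) = 1.00
S | Q = min(1, a+b) on (0.58, 0.06) = 0.64
(~Q | S) | (S | Q) = min(1, a+b) on (1.00, 0.64) = 1.00
~Q = 1 − 0.06 = 0.94
Q & ~Q = max(0, a+b−1) on (0.06, 0.94) = 0.00
S | (Q & ~Q) = min(1, a+b) on (0.58, 0.00) = 0.58
((~Q | S) | (S | Q)) & (S | (Q & ~Q)) = max(0, a+b−1) on (1.00, 0.58) = 0.58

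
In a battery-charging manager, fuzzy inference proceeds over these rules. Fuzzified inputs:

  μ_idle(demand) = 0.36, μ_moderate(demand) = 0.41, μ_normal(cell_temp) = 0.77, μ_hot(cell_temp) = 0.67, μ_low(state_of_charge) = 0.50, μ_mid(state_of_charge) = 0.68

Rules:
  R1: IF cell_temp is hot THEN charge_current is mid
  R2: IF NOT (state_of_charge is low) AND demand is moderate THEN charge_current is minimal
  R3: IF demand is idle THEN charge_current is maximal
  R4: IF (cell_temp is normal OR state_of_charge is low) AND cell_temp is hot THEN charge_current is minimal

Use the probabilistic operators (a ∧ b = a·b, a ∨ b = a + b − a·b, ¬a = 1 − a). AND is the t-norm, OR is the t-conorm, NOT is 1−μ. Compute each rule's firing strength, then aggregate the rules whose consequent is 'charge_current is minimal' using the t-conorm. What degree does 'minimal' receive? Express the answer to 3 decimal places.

0.676

R1: hot=0.67 → w = 0.6700
R2: ¬low=1−0.50=0.50, moderate=0.41; AND[a·b] → w = 0.2050
R3: idle=0.36 → w = 0.3600
R4: (normal=0.77 OR low=0.50) = 0.8850; AND[a·b] with hot=0.67 → w = 0.5930
Rules with consequent 'minimal': {R2, R4} → strengths 0.2050, 0.5930
Aggregate via t-conorm [a + b − a·b]: 0.6764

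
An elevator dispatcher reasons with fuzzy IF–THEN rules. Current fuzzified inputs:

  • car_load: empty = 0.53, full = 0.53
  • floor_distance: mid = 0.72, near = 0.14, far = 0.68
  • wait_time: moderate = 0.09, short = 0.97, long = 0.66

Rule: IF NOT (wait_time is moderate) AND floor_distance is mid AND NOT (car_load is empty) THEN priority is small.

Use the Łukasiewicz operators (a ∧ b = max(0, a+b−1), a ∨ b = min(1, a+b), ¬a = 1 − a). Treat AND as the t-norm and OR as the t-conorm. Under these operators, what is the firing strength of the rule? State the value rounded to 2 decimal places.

firing strength: ¬moderate=1−0.09=0.91, mid=0.72, ¬empty=1−0.53=0.47; AND[max(0, a+b−1)] → w = 0.10

0.10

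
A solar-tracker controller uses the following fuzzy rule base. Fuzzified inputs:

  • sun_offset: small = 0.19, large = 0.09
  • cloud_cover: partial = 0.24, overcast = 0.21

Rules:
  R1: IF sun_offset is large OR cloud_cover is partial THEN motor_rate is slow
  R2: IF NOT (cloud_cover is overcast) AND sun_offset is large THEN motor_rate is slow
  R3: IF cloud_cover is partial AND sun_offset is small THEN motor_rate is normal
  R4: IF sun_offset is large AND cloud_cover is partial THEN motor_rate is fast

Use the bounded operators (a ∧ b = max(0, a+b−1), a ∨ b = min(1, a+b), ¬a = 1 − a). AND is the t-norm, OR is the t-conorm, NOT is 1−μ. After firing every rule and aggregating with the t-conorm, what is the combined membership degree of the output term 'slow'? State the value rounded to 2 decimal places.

R1: large=0.09, partial=0.24; OR[min(1, a+b)] → w = 0.33
R2: ¬overcast=1−0.21=0.79, large=0.09; AND[max(0, a+b−1)] → w = 0.00
R3: partial=0.24, small=0.19; AND[max(0, a+b−1)] → w = 0.00
R4: large=0.09, partial=0.24; AND[max(0, a+b−1)] → w = 0.00
Rules with consequent 'slow': {R1, R2} → strengths 0.33, 0.00
Aggregate via t-conorm [min(1, a+b)]: 0.33

0.33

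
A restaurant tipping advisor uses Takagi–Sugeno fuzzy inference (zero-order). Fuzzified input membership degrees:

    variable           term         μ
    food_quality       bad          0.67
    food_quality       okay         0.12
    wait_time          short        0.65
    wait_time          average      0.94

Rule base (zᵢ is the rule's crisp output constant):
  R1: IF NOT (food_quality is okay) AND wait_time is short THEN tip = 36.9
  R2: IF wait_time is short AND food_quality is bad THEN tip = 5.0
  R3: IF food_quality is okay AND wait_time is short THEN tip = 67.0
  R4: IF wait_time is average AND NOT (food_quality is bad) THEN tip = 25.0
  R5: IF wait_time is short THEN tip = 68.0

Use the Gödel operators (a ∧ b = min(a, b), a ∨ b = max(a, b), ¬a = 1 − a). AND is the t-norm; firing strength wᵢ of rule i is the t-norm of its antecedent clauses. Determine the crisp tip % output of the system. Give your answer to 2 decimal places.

R1 (z=36.9): ¬okay=1−0.12=0.88, short=0.65; AND[min(a, b)] → w = 0.65
R2 (z=5.0): short=0.65, bad=0.67; AND[min(a, b)] → w = 0.65
R3 (z=67.0): okay=0.12, short=0.65; AND[min(a, b)] → w = 0.12
R4 (z=25.0): average=0.94, ¬bad=1−0.67=0.33; AND[min(a, b)] → w = 0.33
R5 (z=68.0): short=0.65 → w = 0.65
Weighted average = (0.65·36.9 + 0.65·5.0 + 0.12·67.0 + 0.33·25.0 + 0.65·68.0) / (0.65 + 0.65 + 0.12 + 0.33 + 0.65)
  = 87.7250 / 2.4000 = 36.55

36.55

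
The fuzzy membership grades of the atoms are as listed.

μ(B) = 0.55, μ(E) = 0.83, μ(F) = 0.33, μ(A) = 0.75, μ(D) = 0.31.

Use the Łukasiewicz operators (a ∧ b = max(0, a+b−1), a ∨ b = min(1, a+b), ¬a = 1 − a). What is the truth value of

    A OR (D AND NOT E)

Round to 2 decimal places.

0.75

NOT E = 1 − 0.83 = 0.17
D AND NOT E = max(0, a+b−1) on (0.31, 0.17) = 0.00
A OR (D AND NOT E) = min(1, a+b) on (0.75, 0.00) = 0.75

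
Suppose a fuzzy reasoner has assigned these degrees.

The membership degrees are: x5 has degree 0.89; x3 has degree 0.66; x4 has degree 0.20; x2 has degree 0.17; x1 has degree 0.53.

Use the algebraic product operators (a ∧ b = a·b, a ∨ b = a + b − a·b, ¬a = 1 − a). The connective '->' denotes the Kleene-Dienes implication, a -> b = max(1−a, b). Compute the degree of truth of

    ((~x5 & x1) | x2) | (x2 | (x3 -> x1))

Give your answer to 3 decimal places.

~x5 = 1 − 0.8900 = 0.1100
~x5 & x1 = a·b on (0.1100, 0.5300) = 0.0583
(~x5 & x1) | x2 = a + b − a·b on (0.0583, 0.1700) = 0.2184
x3 -> x1  [Kleene-Dienes: max(1−a, b)] with a=0.6600, b=0.5300 → 0.5300
x2 | (x3 -> x1) = a + b − a·b on (0.1700, 0.5300) = 0.6099
((~x5 & x1) | x2) | (x2 | (x3 -> x1)) = a + b − a·b on (0.2184, 0.6099) = 0.6951

0.695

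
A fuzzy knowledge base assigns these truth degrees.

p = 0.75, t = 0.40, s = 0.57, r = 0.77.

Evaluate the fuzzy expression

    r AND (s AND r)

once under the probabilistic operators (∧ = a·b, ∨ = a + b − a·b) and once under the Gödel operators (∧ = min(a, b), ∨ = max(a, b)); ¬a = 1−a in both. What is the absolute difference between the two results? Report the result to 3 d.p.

0.232

Under probabilistic:
  s AND r = a·b on (0.5700, 0.7700) = 0.4389
  r AND (s AND r) = a·b on (0.7700, 0.4389) = 0.3380
  → value = 0.3380
Under Gödel:
  s AND r = min(a, b) on (0.57, 0.77) = 0.57
  r AND (s AND r) = min(a, b) on (0.77, 0.57) = 0.57
  → value = 0.5700
|0.3380 − 0.5700| = 0.232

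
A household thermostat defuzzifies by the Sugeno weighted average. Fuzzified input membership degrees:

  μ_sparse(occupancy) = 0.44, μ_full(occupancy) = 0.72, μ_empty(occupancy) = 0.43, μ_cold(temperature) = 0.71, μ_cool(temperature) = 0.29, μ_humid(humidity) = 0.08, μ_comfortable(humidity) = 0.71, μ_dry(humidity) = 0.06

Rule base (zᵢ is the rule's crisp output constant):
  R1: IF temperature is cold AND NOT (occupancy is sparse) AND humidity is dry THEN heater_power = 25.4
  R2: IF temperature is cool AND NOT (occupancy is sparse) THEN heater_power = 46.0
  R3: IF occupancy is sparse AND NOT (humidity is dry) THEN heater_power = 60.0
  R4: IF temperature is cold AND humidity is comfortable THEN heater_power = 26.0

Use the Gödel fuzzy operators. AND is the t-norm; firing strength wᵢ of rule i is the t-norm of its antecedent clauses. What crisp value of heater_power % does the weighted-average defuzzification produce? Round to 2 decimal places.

R1 (z=25.4): cold=0.71, ¬sparse=1−0.44=0.56, dry=0.06; AND[min(a, b)] → w = 0.06
R2 (z=46.0): cool=0.29, ¬sparse=1−0.44=0.56; AND[min(a, b)] → w = 0.29
R3 (z=60.0): sparse=0.44, ¬dry=1−0.06=0.94; AND[min(a, b)] → w = 0.44
R4 (z=26.0): cold=0.71, comfortable=0.71; AND[min(a, b)] → w = 0.71
Weighted average = (0.06·25.4 + 0.29·46.0 + 0.44·60.0 + 0.71·26.0) / (0.06 + 0.29 + 0.44 + 0.71)
  = 59.7240 / 1.5000 = 39.82

39.82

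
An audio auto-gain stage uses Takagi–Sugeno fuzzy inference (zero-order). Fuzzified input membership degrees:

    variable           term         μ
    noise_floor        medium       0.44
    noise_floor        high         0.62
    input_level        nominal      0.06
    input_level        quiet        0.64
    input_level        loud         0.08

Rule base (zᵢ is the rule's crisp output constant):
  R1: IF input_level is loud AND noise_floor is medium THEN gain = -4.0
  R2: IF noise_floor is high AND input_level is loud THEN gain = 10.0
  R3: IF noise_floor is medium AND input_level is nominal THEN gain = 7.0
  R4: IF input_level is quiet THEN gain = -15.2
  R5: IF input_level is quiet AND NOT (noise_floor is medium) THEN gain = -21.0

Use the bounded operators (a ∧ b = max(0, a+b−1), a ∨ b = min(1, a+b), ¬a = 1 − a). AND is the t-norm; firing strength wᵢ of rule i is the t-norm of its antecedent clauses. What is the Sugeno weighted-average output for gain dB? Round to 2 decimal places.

R1 (z=-4.0): loud=0.08, medium=0.44; AND[max(0, a+b−1)] → w = 0.00
R2 (z=10.0): high=0.62, loud=0.08; AND[max(0, a+b−1)] → w = 0.00
R3 (z=7.0): medium=0.44, nominal=0.06; AND[max(0, a+b−1)] → w = 0.00
R4 (z=-15.2): quiet=0.64 → w = 0.64
R5 (z=-21.0): quiet=0.64, ¬medium=1−0.44=0.56; AND[max(0, a+b−1)] → w = 0.20
Weighted average = (0.00·-4.0 + 0.00·10.0 + 0.00·7.0 + 0.64·-15.2 + 0.20·-21.0) / (0.00 + 0.00 + 0.00 + 0.64 + 0.20)
  = -13.9280 / 0.8400 = -16.58

-16.58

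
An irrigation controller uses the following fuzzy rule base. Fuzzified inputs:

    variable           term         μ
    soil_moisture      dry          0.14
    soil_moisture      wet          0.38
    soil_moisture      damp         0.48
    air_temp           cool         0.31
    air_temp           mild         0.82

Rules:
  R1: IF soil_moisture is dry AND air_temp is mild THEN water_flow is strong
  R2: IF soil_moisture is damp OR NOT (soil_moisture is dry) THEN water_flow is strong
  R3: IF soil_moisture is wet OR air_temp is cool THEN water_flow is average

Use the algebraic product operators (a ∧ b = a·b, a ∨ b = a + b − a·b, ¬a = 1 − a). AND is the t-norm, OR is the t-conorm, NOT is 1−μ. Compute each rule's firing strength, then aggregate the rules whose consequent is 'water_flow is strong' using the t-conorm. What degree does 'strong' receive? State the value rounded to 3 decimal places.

R1: dry=0.14, mild=0.82; AND[a·b] → w = 0.1148
R2: damp=0.48, ¬dry=1−0.14=0.86; OR[a + b − a·b] → w = 0.9272
R3: wet=0.38, cool=0.31; OR[a + b − a·b] → w = 0.5722
Rules with consequent 'strong': {R1, R2} → strengths 0.1148, 0.9272
Aggregate via t-conorm [a + b − a·b]: 0.9356

0.936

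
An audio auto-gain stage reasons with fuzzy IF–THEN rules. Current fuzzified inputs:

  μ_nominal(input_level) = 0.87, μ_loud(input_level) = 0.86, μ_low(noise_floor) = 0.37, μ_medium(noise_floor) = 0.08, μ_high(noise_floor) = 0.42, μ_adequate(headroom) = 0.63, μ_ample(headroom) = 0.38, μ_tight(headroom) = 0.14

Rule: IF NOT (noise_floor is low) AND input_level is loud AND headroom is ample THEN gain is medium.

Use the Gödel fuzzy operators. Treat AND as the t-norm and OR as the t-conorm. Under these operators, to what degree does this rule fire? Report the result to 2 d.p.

firing strength: ¬low=1−0.37=0.63, loud=0.86, ample=0.38; AND[min(a, b)] → w = 0.38

0.38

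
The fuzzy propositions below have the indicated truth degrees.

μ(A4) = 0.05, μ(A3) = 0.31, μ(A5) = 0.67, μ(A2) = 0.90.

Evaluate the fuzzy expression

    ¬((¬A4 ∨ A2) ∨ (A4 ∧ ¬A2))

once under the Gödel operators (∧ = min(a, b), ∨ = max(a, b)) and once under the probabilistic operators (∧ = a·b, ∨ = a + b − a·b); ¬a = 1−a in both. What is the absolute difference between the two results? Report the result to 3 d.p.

0.045

Under Gödel:
  ¬A4 = 1 − 0.05 = 0.95
  ¬A4 ∨ A2 = max(a, b) on (0.95, 0.90) = 0.95
  ¬A2 = 1 − 0.90 = 0.10
  A4 ∧ ¬A2 = min(a, b) on (0.05, 0.10) = 0.05
  (¬A4 ∨ A2) ∨ (A4 ∧ ¬A2) = max(a, b) on (0.95, 0.05) = 0.95
  ¬((¬A4 ∨ A2) ∨ (A4 ∧ ¬A2)) = 1 − 0.95 = 0.05
  → value = 0.0500
Under probabilistic:
  ¬A4 = 1 − 0.0500 = 0.9500
  ¬A4 ∨ A2 = a + b − a·b on (0.9500, 0.9000) = 0.9950
  ¬A2 = 1 − 0.9000 = 0.1000
  A4 ∧ ¬A2 = a·b on (0.0500, 0.1000) = 0.0050
  (¬A4 ∨ A2) ∨ (A4 ∧ ¬A2) = a + b − a·b on (0.9950, 0.0050) = 0.9950
  ¬((¬A4 ∨ A2) ∨ (A4 ∧ ¬A2)) = 1 − 0.9950 = 0.0050
  → value = 0.0050
|0.0500 − 0.0050| = 0.045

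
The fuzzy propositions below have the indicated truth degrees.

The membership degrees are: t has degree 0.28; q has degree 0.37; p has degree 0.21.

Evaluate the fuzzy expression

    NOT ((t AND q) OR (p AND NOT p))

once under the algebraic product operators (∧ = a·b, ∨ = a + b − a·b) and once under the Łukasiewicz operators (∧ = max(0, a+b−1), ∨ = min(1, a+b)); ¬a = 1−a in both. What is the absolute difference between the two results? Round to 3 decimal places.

Under algebraic product:
  t AND q = a·b on (0.2800, 0.3700) = 0.1036
  NOT p = 1 − 0.2100 = 0.7900
  p AND NOT p = a·b on (0.2100, 0.7900) = 0.1659
  (t AND q) OR (p AND NOT p) = a + b − a·b on (0.1036, 0.1659) = 0.2523
  NOT ((t AND q) OR (p AND NOT p)) = 1 − 0.2523 = 0.7477
  → value = 0.7477
Under Łukasiewicz:
  t AND q = max(0, a+b−1) on (0.28, 0.37) = 0.00
  NOT p = 1 − 0.21 = 0.79
  p AND NOT p = max(0, a+b−1) on (0.21, 0.79) = 0.00
  (t AND q) OR (p AND NOT p) = min(1, a+b) on (0.00, 0.00) = 0.00
  NOT ((t AND q) OR (p AND NOT p)) = 1 − 0.00 = 1.00
  → value = 1.0000
|0.7477 − 1.0000| = 0.252

0.252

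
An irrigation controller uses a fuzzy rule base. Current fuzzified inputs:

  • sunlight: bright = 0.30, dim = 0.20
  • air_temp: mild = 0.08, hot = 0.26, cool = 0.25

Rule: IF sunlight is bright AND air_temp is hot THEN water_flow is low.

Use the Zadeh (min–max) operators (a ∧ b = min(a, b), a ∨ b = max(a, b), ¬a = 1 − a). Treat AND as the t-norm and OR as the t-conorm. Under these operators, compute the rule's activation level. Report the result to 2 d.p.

firing strength: bright=0.30, hot=0.26; AND[min(a, b)] → w = 0.26

0.26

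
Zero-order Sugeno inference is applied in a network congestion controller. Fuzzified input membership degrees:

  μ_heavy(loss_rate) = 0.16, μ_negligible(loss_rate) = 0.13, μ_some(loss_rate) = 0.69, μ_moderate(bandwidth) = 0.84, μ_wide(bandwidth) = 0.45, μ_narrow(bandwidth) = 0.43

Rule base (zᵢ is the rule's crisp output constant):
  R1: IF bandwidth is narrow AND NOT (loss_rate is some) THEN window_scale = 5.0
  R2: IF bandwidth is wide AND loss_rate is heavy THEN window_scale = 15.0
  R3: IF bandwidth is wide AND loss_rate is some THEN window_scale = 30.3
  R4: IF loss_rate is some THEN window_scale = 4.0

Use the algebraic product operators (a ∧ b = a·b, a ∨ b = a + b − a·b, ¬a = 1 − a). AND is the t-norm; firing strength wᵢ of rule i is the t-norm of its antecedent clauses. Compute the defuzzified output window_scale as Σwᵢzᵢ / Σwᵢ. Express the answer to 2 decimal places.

11.54

R1 (z=5.0): narrow=0.43, ¬some=1−0.69=0.31; AND[a·b] → w = 0.1333
R2 (z=15.0): wide=0.45, heavy=0.16; AND[a·b] → w = 0.0720
R3 (z=30.3): wide=0.45, some=0.69; AND[a·b] → w = 0.3105
R4 (z=4.0): some=0.69 → w = 0.6900
Weighted average = (0.1333·5.0 + 0.0720·15.0 + 0.3105·30.3 + 0.6900·4.0) / (0.1333 + 0.0720 + 0.3105 + 0.6900)
  = 13.9147 / 1.2058 = 11.54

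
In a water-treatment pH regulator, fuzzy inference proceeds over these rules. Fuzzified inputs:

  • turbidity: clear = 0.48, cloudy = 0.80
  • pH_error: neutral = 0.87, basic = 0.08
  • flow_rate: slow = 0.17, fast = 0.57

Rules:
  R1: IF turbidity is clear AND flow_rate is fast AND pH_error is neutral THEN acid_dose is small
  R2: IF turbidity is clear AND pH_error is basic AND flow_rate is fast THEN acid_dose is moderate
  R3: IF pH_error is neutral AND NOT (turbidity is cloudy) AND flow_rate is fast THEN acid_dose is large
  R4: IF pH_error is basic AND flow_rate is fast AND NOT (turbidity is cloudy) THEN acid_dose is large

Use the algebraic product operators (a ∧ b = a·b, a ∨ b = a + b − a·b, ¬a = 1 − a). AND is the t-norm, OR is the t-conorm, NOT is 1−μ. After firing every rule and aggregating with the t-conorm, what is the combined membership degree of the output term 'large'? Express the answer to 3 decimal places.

R1: clear=0.48, fast=0.57, neutral=0.87; AND[a·b] → w = 0.2380
R2: clear=0.48, basic=0.08, fast=0.57; AND[a·b] → w = 0.0219
R3: neutral=0.87, ¬cloudy=1−0.80=0.20, fast=0.57; AND[a·b] → w = 0.0992
R4: basic=0.08, fast=0.57, ¬cloudy=1−0.80=0.20; AND[a·b] → w = 0.0091
Rules with consequent 'large': {R3, R4} → strengths 0.0992, 0.0091
Aggregate via t-conorm [a + b − a·b]: 0.1074

0.107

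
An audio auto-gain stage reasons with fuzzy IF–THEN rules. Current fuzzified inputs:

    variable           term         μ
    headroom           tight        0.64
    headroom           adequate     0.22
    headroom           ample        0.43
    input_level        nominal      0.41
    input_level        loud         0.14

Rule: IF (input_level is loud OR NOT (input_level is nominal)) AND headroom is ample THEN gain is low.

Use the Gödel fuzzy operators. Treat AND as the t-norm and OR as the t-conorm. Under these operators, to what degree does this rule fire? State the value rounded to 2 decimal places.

0.43

firing strength: (loud=0.14 OR ¬nominal=1−0.41=0.59) = 0.59; AND[min(a, b)] with ample=0.43 → w = 0.43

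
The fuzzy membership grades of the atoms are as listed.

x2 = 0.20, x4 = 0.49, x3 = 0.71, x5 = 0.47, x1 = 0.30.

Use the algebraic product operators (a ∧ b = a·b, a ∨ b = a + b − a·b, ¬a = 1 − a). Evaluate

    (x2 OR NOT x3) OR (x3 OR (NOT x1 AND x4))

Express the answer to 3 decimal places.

NOT x3 = 1 − 0.7100 = 0.2900
x2 OR NOT x3 = a + b − a·b on (0.2000, 0.2900) = 0.4320
NOT x1 = 1 − 0.3000 = 0.7000
NOT x1 AND x4 = a·b on (0.7000, 0.4900) = 0.3430
x3 OR (NOT x1 AND x4) = a + b − a·b on (0.7100, 0.3430) = 0.8095
(x2 OR NOT x3) OR (x3 OR (NOT x1 AND x4)) = a + b − a·b on (0.4320, 0.8095) = 0.8918

0.892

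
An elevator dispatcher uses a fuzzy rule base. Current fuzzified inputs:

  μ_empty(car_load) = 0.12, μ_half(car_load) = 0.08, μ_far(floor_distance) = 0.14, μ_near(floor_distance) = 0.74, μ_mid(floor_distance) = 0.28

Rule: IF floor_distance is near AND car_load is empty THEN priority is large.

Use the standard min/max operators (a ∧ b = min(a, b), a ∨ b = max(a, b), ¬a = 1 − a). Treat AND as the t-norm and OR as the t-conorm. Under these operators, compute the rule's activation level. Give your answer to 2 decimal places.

0.12

firing strength: near=0.74, empty=0.12; AND[min(a, b)] → w = 0.12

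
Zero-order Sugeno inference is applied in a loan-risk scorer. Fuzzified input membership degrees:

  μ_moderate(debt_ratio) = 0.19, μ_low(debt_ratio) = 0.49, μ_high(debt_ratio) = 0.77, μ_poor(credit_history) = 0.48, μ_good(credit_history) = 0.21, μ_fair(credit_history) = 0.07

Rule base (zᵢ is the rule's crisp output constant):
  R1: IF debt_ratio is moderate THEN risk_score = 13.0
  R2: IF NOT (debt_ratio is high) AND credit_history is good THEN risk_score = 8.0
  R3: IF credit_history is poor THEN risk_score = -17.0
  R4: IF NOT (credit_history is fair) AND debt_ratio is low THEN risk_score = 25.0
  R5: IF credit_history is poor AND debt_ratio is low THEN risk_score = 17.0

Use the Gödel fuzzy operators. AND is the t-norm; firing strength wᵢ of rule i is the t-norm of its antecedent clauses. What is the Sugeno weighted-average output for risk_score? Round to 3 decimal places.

8.865

R1 (z=13.0): moderate=0.19 → w = 0.19
R2 (z=8.0): ¬high=1−0.77=0.23, good=0.21; AND[min(a, b)] → w = 0.21
R3 (z=-17.0): poor=0.48 → w = 0.48
R4 (z=25.0): ¬fair=1−0.07=0.93, low=0.49; AND[min(a, b)] → w = 0.49
R5 (z=17.0): poor=0.48, low=0.49; AND[min(a, b)] → w = 0.48
Weighted average = (0.19·13.0 + 0.21·8.0 + 0.48·-17.0 + 0.49·25.0 + 0.48·17.0) / (0.19 + 0.21 + 0.48 + 0.49 + 0.48)
  = 16.4000 / 1.8500 = 8.865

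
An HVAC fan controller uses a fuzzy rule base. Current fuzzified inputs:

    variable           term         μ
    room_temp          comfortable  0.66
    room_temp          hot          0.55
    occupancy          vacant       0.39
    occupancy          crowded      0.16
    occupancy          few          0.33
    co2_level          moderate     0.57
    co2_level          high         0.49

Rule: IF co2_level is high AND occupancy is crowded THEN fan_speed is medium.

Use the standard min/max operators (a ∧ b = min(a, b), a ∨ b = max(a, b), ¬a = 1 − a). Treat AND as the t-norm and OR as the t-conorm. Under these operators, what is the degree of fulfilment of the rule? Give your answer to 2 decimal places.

firing strength: high=0.49, crowded=0.16; AND[min(a, b)] → w = 0.16

0.16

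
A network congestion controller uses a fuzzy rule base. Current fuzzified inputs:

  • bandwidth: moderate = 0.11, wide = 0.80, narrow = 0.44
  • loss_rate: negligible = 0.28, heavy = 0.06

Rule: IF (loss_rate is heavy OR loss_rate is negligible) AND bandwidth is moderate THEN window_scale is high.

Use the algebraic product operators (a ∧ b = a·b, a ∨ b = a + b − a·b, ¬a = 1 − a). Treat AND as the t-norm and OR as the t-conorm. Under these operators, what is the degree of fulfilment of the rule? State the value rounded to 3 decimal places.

firing strength: (heavy=0.06 OR negligible=0.28) = 0.3232; AND[a·b] with moderate=0.11 → w = 0.0356

0.036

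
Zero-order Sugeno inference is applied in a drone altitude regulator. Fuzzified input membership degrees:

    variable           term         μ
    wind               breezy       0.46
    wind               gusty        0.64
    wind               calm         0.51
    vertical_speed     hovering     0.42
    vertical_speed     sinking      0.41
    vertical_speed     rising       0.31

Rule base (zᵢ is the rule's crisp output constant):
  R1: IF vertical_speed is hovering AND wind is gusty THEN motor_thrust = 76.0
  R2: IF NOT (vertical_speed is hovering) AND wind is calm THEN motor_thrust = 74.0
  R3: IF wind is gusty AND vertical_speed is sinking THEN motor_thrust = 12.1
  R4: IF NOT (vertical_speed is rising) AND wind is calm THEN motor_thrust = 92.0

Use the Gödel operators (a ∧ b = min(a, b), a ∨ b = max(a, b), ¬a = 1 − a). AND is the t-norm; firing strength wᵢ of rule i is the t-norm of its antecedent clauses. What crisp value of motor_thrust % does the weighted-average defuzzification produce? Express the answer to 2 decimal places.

R1 (z=76.0): hovering=0.42, gusty=0.64; AND[min(a, b)] → w = 0.42
R2 (z=74.0): ¬hovering=1−0.42=0.58, calm=0.51; AND[min(a, b)] → w = 0.51
R3 (z=12.1): gusty=0.64, sinking=0.41; AND[min(a, b)] → w = 0.41
R4 (z=92.0): ¬rising=1−0.31=0.69, calm=0.51; AND[min(a, b)] → w = 0.51
Weighted average = (0.42·76.0 + 0.51·74.0 + 0.41·12.1 + 0.51·92.0) / (0.42 + 0.51 + 0.41 + 0.51)
  = 121.5410 / 1.8500 = 65.70

65.70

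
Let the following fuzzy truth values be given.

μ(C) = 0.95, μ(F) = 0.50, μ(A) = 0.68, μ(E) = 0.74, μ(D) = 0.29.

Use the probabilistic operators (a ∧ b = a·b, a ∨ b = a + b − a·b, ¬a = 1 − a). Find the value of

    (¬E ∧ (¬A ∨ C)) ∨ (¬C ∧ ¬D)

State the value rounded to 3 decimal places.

¬E = 1 − 0.7400 = 0.2600
¬A = 1 − 0.6800 = 0.3200
¬A ∨ C = a + b − a·b on (0.3200, 0.9500) = 0.9660
¬E ∧ (¬A ∨ C) = a·b on (0.2600, 0.9660) = 0.2512
¬C = 1 − 0.9500 = 0.0500
¬D = 1 − 0.2900 = 0.7100
¬C ∧ ¬D = a·b on (0.0500, 0.7100) = 0.0355
(¬E ∧ (¬A ∨ C)) ∨ (¬C ∧ ¬D) = a + b − a·b on (0.2512, 0.0355) = 0.2777

0.278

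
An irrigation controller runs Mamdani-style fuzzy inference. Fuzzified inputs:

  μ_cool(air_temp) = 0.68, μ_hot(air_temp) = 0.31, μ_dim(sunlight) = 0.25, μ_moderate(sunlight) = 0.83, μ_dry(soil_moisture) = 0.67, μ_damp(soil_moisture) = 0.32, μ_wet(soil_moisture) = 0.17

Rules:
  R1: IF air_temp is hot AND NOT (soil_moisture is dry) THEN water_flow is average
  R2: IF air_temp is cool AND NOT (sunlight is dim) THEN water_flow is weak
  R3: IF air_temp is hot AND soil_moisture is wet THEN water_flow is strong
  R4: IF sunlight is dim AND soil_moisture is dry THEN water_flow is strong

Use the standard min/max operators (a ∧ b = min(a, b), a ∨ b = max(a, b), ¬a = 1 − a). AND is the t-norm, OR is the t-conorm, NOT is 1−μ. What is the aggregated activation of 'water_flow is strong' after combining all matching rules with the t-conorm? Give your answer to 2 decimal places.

R1: hot=0.31, ¬dry=1−0.67=0.33; AND[min(a, b)] → w = 0.31
R2: cool=0.68, ¬dim=1−0.25=0.75; AND[min(a, b)] → w = 0.68
R3: hot=0.31, wet=0.17; AND[min(a, b)] → w = 0.17
R4: dim=0.25, dry=0.67; AND[min(a, b)] → w = 0.25
Rules with consequent 'strong': {R3, R4} → strengths 0.17, 0.25
Aggregate via t-conorm [max(a, b)]: 0.25

0.25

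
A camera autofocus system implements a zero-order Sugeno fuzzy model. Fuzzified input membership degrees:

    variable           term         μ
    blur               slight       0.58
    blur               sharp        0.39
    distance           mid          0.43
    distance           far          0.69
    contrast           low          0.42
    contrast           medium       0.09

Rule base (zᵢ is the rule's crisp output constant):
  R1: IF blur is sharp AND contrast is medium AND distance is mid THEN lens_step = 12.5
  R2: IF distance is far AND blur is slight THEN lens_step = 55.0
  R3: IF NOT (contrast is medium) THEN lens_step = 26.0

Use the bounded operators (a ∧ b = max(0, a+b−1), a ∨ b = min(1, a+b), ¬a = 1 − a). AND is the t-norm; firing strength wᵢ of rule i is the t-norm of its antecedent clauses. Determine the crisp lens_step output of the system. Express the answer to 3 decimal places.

R1 (z=12.5): sharp=0.39, medium=0.09, mid=0.43; AND[max(0, a+b−1)] → w = 0.00
R2 (z=55.0): far=0.69, slight=0.58; AND[max(0, a+b−1)] → w = 0.27
R3 (z=26.0): ¬medium=1−0.09=0.91 → w = 0.91
Weighted average = (0.00·12.5 + 0.27·55.0 + 0.91·26.0) / (0.00 + 0.27 + 0.91)
  = 38.5100 / 1.1800 = 32.636

32.636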